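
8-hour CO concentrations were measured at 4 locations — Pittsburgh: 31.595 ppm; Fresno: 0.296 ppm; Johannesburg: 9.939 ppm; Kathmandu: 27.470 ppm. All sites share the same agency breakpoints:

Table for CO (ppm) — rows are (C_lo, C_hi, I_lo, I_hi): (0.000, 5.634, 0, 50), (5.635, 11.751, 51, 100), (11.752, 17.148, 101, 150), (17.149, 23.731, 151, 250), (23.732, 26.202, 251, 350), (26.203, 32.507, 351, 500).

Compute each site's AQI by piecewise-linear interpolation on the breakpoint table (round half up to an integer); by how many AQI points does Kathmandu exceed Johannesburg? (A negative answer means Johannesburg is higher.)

Pittsburgh: row 26.203–32.507 (AQI 351–500). (500−351)·(31.595−26.203)/(32.507−26.203) + 351 = 149·5.392/6.304 + 351 ≈ 478.44 → 478.
Fresno 0.296: bracket 0.000–5.634 → index 0–50; slope 50/5.634, offset 0.296.
AQI = 0 + 50/5.634·0.296 ≈ 2.63 ⇒ 3.
Johannesburg: 9.939 lies in 5.635–11.751, so I_lo=51, I_hi=100, C_lo=5.635, C_hi=11.751.
(100−51)/(11.751−5.635) × (9.939−5.635) + 51 = 49/6.116 × 4.304 + 51 ≈ 85.48 → 85.
Kathmandu: row 26.203–32.507 (AQI 351–500). (500−351)·(27.470−26.203)/(32.507−26.203) + 351 = 149·1.267/6.304 + 351 ≈ 380.95 → 381.
AQIs: Pittsburgh=478, Fresno=3, Johannesburg=85, Kathmandu=381. Kathmandu (381) − Johannesburg (85) = 296.

296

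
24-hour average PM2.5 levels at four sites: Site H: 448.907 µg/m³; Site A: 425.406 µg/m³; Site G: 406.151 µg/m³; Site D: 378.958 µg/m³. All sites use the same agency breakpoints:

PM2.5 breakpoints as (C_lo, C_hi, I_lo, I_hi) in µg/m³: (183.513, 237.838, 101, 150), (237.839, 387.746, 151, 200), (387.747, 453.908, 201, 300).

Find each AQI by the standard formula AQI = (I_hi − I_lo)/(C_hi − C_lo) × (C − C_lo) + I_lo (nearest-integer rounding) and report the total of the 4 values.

Site H 448.907: bracket 387.747–453.908 → index 201–300; slope 99/66.161, offset 61.160.
AQI = 201 + 99/66.161·61.160 ≈ 292.52 ⇒ 293.
Site A: 425.406 lies in 387.747–453.908, so I_lo=201, I_hi=300, C_lo=387.747, C_hi=453.908.
(300−201)/(453.908−387.747) × (425.406−387.747) + 201 = 99/66.161 × 37.659 + 201 ≈ 257.35 → 257.
Site G 406.151: bracket 387.747–453.908 → index 201–300; slope 99/66.161, offset 18.404.
AQI = 201 + 99/66.161·18.404 ≈ 228.54 ⇒ 229.
Site D 378.958: bracket 237.839–387.746 → index 151–200; slope 49/149.907, offset 141.119.
AQI = 151 + 49/149.907·141.119 ≈ 197.13 ⇒ 197.
AQIs: Site H=293, Site A=257, Site G=229, Site D=197. Sum = 293 + 257 + 229 + 197 = 976.

976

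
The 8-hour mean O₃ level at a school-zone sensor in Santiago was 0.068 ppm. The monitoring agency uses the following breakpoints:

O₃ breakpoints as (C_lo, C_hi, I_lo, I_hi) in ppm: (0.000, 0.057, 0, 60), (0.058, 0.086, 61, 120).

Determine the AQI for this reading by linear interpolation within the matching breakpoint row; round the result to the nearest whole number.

O₃: 0.068 lies in 0.058–0.086, so I_lo=61, I_hi=120, C_lo=0.058, C_hi=0.086.
(120−61)/(0.086−0.058) × (0.068−0.058) + 61 = 59/0.028 × 0.010 + 61 ≈ 82.07 → 82.

82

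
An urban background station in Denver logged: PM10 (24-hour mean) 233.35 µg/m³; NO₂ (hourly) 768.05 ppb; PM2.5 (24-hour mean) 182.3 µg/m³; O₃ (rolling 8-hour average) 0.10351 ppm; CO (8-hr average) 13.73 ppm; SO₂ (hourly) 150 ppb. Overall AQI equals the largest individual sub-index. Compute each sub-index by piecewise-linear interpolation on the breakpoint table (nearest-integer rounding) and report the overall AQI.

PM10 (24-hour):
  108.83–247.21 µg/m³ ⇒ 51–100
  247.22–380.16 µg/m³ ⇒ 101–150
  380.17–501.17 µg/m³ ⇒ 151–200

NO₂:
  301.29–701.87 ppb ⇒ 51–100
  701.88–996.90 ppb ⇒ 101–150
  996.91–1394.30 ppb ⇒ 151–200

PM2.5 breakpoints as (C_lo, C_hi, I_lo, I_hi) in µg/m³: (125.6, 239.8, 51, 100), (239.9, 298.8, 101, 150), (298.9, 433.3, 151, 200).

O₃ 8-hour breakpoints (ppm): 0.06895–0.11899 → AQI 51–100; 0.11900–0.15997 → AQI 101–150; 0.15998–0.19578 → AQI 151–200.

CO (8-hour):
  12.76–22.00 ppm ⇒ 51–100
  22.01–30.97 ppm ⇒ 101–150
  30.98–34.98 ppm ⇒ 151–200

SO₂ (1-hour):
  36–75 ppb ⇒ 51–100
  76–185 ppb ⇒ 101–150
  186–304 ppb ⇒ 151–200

PM10: row 108.83–247.21 (AQI 51–100). (100−51)·(233.35−108.83)/(247.21−108.83) + 51 = 49·124.52/138.38 + 51 ≈ 95.09 → 95.
NO₂: 768.05 lies in 701.88–996.90, so I_lo=101, I_hi=150, C_lo=701.88, C_hi=996.90.
(150−101)/(996.90−701.88) × (768.05−701.88) + 101 = 49/295.02 × 66.17 + 101 ≈ 111.99 → 112.
PM2.5: 182.3 lies in 125.6–239.8, so I_lo=51, I_hi=100, C_lo=125.6, C_hi=239.8.
(100−51)/(239.8−125.6) × (182.3−125.6) + 51 = 49/114.2 × 56.7 + 51 ≈ 75.33 → 75.
O₃: 0.10351 ∈ [0.06895, 0.11899] ↔ index [51, 100].
51 + (0.10351−0.06895)·(100−51)/(0.11899−0.06895) = 51 + 0.03456·49/0.05004 ≈ 84.84, so AQI = 85.
CO: 13.73 lies in 12.76–22.00, so I_lo=51, I_hi=100, C_lo=12.76, C_hi=22.00.
(100−51)/(22.00−12.76) × (13.73−12.76) + 51 = 49/9.24 × 0.97 + 51 ≈ 56.14 → 56.
SO₂ 150: bracket 76–185 → index 101–150; slope 49/109, offset 74.
AQI = 101 + 49/109·74 ≈ 134.27 ⇒ 134.
Sub-indices: PM10→95, NO₂→112, PM2.5→75, O₃→85, CO→56, SO₂→134. Overall AQI = max = 134; dominant pollutant is SO₂.
AQI 134: Unhealthy for Sensitive Groups.

134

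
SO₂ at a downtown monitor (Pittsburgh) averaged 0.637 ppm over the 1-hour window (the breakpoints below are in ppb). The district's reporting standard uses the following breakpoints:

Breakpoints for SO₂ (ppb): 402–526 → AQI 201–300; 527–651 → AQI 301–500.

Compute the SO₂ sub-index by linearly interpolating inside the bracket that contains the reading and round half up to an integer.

Convert: 0.637 ppm = 637 ppb.
SO₂ 637: bracket 527–651 → index 301–500; slope 199/124, offset 110.
AQI = 301 + 199/124·110 ≈ 477.53 ⇒ 478.

478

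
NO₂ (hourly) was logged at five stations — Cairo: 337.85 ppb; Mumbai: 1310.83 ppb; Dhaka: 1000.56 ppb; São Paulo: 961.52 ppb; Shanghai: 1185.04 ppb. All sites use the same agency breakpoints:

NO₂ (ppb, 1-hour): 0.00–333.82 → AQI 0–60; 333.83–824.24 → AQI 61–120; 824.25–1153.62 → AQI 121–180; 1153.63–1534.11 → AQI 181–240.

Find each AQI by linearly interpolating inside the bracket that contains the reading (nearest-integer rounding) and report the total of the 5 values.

Cairo: 337.85 lies in 333.83–824.24, so I_lo=61, I_hi=120, C_lo=333.83, C_hi=824.24.
(120−61)/(824.24−333.83) × (337.85−333.83) + 61 = 59/490.41 × 4.02 + 61 ≈ 61.48 → 61.
Mumbai: 1310.83 lies in 1153.63–1534.11, so I_lo=181, I_hi=240, C_lo=1153.63, C_hi=1534.11.
(240−181)/(1534.11−1153.63) × (1310.83−1153.63) + 181 = 59/380.48 × 157.20 + 181 ≈ 205.38 → 205.
Dhaka: row 824.25–1153.62 (AQI 121–180). (180−121)·(1000.56−824.25)/(1153.62−824.25) + 121 = 59·176.31/329.37 + 121 ≈ 152.58 → 153.
São Paulo 961.52: bracket 824.25–1153.62 → index 121–180; slope 59/329.37, offset 137.27.
AQI = 121 + 59/329.37·137.27 ≈ 145.59 ⇒ 146.
Shanghai: 1185.04 ∈ [1153.63, 1534.11] ↔ index [181, 240].
181 + (1185.04−1153.63)·(240−181)/(1534.11−1153.63) = 181 + 31.41·59/380.48 ≈ 185.87, so AQI = 186.
AQIs: Cairo=61, Mumbai=205, Dhaka=153, São Paulo=146, Shanghai=186. Sum = 61 + 205 + 153 + 146 + 186 = 751.

751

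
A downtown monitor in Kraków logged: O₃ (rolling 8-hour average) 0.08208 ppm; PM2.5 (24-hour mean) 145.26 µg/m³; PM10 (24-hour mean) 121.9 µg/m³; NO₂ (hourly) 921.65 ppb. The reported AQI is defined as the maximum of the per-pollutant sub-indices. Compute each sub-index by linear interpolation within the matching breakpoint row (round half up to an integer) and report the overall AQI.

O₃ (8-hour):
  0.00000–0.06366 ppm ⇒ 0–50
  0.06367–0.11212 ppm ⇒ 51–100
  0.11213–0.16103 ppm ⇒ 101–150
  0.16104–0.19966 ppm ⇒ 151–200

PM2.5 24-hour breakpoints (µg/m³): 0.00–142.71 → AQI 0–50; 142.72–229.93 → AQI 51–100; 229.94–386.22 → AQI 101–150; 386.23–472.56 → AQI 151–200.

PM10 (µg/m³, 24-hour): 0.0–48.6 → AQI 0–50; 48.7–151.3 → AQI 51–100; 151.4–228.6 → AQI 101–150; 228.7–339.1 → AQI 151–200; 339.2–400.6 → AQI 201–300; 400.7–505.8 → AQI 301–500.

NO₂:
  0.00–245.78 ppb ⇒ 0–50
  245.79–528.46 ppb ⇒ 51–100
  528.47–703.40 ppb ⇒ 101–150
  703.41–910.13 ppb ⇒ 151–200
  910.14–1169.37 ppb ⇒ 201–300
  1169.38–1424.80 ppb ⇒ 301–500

205

O₃: 0.08208 ∈ [0.06367, 0.11212] ↔ index [51, 100].
51 + (0.08208−0.06367)·(100−51)/(0.11212−0.06367) = 51 + 0.01841·49/0.04845 ≈ 69.62, so AQI = 70.
PM2.5 145.26: bracket 142.72–229.93 → index 51–100; slope 49/87.21, offset 2.54.
AQI = 51 + 49/87.21·2.54 ≈ 52.43 ⇒ 52.
PM10: 121.9 ∈ [48.7, 151.3] ↔ index [51, 100].
51 + (121.9−48.7)·(100−51)/(151.3−48.7) = 51 + 73.2·49/102.6 ≈ 85.96, so AQI = 86.
NO₂: row 910.14–1169.37 (AQI 201–300). (300−201)·(921.65−910.14)/(1169.37−910.14) + 201 = 99·11.51/259.23 + 201 ≈ 205.40 → 205.
Sub-indices: O₃→70, PM2.5→52, PM10→86, NO₂→205. Overall AQI = max = 205; dominant pollutant is NO₂.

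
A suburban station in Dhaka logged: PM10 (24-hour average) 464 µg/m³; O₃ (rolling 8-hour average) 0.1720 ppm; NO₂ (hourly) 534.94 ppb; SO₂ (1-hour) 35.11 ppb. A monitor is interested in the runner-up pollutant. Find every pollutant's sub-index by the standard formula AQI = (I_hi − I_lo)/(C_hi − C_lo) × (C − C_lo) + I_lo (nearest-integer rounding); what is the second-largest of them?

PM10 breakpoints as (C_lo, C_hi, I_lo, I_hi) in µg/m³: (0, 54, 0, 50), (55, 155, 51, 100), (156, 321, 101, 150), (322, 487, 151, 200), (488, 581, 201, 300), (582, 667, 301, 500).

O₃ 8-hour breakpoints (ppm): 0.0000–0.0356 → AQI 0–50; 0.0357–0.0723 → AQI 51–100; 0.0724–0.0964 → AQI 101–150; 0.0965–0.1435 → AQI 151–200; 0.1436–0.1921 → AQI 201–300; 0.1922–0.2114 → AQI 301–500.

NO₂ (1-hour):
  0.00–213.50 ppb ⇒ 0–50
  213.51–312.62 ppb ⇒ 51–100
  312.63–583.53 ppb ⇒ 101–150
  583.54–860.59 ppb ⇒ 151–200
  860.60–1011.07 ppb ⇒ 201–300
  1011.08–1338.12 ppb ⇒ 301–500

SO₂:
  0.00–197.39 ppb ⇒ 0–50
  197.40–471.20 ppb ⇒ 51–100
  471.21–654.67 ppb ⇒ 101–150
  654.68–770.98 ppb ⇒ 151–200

PM10: row 322–487 (AQI 151–200). (200−151)·(464−322)/(487−322) + 151 = 49·142/165 + 151 ≈ 193.17 → 193.
O₃: 0.1720 ∈ [0.1436, 0.1921] ↔ index [201, 300].
201 + (0.1720−0.1436)·(300−201)/(0.1921−0.1436) = 201 + 0.0284·99/0.0485 ≈ 258.97, so AQI = 259.
NO₂ 534.94: bracket 312.63–583.53 → index 101–150; slope 49/270.90, offset 222.31.
AQI = 101 + 49/270.90·222.31 ≈ 141.21 ⇒ 141.
SO₂: row 0.00–197.39 (AQI 0–50). (50−0)·(35.11−0.00)/(197.39−0.00) + 0 = 50·35.11/197.39 + 0 ≈ 8.89 → 9.
Sub-indices: PM10→193, O₃→259, NO₂→141, SO₂→9. Ranked high→low: 259, 193, 141, 9. Second-highest sub-index = 193.

193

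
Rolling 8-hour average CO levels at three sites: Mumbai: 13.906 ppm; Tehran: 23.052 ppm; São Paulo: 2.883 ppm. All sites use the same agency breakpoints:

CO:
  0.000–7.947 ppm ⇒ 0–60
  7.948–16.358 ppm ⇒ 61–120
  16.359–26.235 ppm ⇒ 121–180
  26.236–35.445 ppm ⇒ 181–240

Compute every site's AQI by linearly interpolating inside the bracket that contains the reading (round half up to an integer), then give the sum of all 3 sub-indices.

Mumbai: 13.906 ∈ [7.948, 16.358] ↔ index [61, 120].
61 + (13.906−7.948)·(120−61)/(16.358−7.948) = 61 + 5.958·59/8.410 ≈ 102.80, so AQI = 103.
Tehran: 23.052 lies in 16.359–26.235, so I_lo=121, I_hi=180, C_lo=16.359, C_hi=26.235.
(180−121)/(26.235−16.359) × (23.052−16.359) + 121 = 59/9.876 × 6.693 + 121 ≈ 160.98 → 161.
São Paulo: row 0.000–7.947 (AQI 0–60). (60−0)·(2.883−0.000)/(7.947−0.000) + 0 = 60·2.883/7.947 + 0 ≈ 21.77 → 22.
AQIs: Mumbai=103, Tehran=161, São Paulo=22. Sum = 103 + 161 + 22 = 286.

286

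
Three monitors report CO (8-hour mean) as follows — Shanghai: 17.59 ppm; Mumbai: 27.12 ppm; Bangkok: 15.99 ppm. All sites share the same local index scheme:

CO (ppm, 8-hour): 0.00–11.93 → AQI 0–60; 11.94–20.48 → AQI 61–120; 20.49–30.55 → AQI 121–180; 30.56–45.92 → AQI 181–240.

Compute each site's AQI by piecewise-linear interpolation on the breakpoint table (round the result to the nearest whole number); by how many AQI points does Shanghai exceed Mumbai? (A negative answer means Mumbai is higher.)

Shanghai: 17.59 lies in 11.94–20.48, so I_lo=61, I_hi=120, C_lo=11.94, C_hi=20.48.
(120−61)/(20.48−11.94) × (17.59−11.94) + 61 = 59/8.54 × 5.65 + 61 ≈ 100.03 → 100.
Mumbai: row 20.49–30.55 (AQI 121–180). (180−121)·(27.12−20.49)/(30.55−20.49) + 121 = 59·6.63/10.06 + 121 ≈ 159.88 → 160.
Bangkok 15.99: bracket 11.94–20.48 → index 61–120; slope 59/8.54, offset 4.05.
AQI = 61 + 59/8.54·4.05 ≈ 88.98 ⇒ 89.
AQIs: Shanghai=100, Mumbai=160, Bangkok=89. Shanghai (100) − Mumbai (160) = -60.

-60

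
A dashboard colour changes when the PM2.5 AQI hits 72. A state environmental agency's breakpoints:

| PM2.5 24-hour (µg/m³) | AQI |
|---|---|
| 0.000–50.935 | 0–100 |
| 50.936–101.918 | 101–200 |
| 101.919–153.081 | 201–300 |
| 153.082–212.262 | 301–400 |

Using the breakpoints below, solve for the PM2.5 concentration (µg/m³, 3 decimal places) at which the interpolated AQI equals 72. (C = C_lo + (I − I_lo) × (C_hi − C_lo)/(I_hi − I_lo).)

AQI 72 lies in the 0–100 band, which corresponds to 0.000–50.935 µg/m³.
C = 0.000 + (72−0)×(50.935−0.000)/(100−0) = 0.000 + 72×50.935/100 ≈ 36.67320 µg/m³ → 36.673 µg/m³ to 3 dp.

36.673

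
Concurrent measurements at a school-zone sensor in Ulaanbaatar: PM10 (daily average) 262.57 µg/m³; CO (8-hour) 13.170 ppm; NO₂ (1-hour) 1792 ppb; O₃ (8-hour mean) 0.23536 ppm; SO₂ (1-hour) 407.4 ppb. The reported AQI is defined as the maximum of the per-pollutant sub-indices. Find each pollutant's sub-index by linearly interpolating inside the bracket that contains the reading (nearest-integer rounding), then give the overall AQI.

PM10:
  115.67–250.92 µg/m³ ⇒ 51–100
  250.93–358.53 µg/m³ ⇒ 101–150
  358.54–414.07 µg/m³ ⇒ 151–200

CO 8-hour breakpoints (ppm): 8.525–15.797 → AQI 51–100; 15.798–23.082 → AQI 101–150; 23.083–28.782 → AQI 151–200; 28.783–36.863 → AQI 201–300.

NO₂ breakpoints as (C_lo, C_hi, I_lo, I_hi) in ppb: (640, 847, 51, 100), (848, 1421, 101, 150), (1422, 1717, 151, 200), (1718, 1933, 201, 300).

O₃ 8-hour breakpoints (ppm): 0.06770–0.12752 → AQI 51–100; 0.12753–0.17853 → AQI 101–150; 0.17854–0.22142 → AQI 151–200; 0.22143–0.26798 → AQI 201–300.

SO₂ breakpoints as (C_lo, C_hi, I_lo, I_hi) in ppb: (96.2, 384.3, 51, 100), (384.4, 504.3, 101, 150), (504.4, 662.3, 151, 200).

235

PM10: row 250.93–358.53 (AQI 101–150). (150−101)·(262.57−250.93)/(358.53−250.93) + 101 = 49·11.64/107.60 + 101 ≈ 106.30 → 106.
CO: 13.170 ∈ [8.525, 15.797] ↔ index [51, 100].
51 + (13.170−8.525)·(100−51)/(15.797−8.525) = 51 + 4.645·49/7.272 ≈ 82.30, so AQI = 82.
NO₂: 1792 lies in 1718–1933, so I_lo=201, I_hi=300, C_lo=1718, C_hi=1933.
(300−201)/(1933−1718) × (1792−1718) + 201 = 99/215 × 74 + 201 ≈ 235.07 → 235.
O₃: 0.23536 ∈ [0.22143, 0.26798] ↔ index [201, 300].
201 + (0.23536−0.22143)·(300−201)/(0.26798−0.22143) = 201 + 0.01393·99/0.04655 ≈ 230.63, so AQI = 231.
SO₂: 407.4 lies in 384.4–504.3, so I_lo=101, I_hi=150, C_lo=384.4, C_hi=504.3.
(150−101)/(504.3−384.4) × (407.4−384.4) + 101 = 49/119.9 × 23.0 + 101 ≈ 110.40 → 110.
Sub-indices: PM10→106, CO→82, NO₂→235, O₃→231, SO₂→110. Overall AQI = max = 235; dominant pollutant is NO₂.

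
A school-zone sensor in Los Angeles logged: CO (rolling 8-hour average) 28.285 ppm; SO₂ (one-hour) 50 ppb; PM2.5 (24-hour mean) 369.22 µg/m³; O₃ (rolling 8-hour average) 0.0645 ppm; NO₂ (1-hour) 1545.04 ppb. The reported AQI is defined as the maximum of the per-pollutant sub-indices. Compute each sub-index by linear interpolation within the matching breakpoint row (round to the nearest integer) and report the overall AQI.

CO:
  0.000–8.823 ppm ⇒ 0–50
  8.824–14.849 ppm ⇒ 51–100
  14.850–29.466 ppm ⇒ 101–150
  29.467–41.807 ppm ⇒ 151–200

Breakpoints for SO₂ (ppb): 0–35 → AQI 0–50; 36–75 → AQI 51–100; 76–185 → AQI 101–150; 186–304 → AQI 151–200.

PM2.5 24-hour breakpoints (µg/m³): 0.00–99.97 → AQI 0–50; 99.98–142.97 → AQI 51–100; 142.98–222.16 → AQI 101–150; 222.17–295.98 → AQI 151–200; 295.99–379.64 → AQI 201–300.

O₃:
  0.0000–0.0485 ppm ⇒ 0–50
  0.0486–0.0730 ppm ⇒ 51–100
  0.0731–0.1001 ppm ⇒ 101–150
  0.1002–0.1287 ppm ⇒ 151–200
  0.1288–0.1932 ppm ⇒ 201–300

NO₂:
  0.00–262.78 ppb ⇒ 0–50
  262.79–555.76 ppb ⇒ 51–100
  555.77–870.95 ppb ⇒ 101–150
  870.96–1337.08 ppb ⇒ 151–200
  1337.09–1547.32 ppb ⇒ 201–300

299

CO: row 14.850–29.466 (AQI 101–150). (150−101)·(28.285−14.850)/(29.466−14.850) + 101 = 49·13.435/14.616 + 101 ≈ 146.04 → 146.
SO₂: 50 lies in 36–75, so I_lo=51, I_hi=100, C_lo=36, C_hi=75.
(100−51)/(75−36) × (50−36) + 51 = 49/39 × 14 + 51 ≈ 68.59 → 69.
PM2.5: row 295.99–379.64 (AQI 201–300). (300−201)·(369.22−295.99)/(379.64−295.99) + 201 = 99·73.23/83.65 + 201 ≈ 287.67 → 288.
O₃: 0.0645 ∈ [0.0486, 0.0730] ↔ index [51, 100].
51 + (0.0645−0.0486)·(100−51)/(0.0730−0.0486) = 51 + 0.0159·49/0.0244 ≈ 82.93, so AQI = 83.
NO₂: row 1337.09–1547.32 (AQI 201–300). (300−201)·(1545.04−1337.09)/(1547.32−1337.09) + 201 = 99·207.95/210.23 + 201 ≈ 298.93 → 299.
Sub-indices: CO→146, SO₂→69, PM2.5→288, O₃→83, NO₂→299. Overall AQI = max = 299; dominant pollutant is NO₂.
AQI 299: Very Unhealthy.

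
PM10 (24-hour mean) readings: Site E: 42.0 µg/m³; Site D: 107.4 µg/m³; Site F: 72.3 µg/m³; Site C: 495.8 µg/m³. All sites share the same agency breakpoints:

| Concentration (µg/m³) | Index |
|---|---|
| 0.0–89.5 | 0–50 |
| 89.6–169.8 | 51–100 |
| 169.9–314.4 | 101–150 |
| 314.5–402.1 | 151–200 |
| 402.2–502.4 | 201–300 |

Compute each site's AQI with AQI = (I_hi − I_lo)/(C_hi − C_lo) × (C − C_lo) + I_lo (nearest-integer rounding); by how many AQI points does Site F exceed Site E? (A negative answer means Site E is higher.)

Site E: 42.0 lies in 0.0–89.5, so I_lo=0, I_hi=50, C_lo=0.0, C_hi=89.5.
(50−0)/(89.5−0.0) × (42.0−0.0) + 0 = 50/89.5 × 42.0 + 0 ≈ 23.46 → 23.
Site D: 107.4 lies in 89.6–169.8, so I_lo=51, I_hi=100, C_lo=89.6, C_hi=169.8.
(100−51)/(169.8−89.6) × (107.4−89.6) + 51 = 49/80.2 × 17.8 + 51 ≈ 61.88 → 62.
Site F: 72.3 lies in 0.0–89.5, so I_lo=0, I_hi=50, C_lo=0.0, C_hi=89.5.
(50−0)/(89.5−0.0) × (72.3−0.0) + 0 = 50/89.5 × 72.3 + 0 ≈ 40.39 → 40.
Site C: 495.8 lies in 402.2–502.4, so I_lo=201, I_hi=300, C_lo=402.2, C_hi=502.4.
(300−201)/(502.4−402.2) × (495.8−402.2) + 201 = 99/100.2 × 93.6 + 201 ≈ 293.48 → 293.
AQIs: Site E=23, Site D=62, Site F=40, Site C=293. Site F (40) − Site E (23) = 17.

17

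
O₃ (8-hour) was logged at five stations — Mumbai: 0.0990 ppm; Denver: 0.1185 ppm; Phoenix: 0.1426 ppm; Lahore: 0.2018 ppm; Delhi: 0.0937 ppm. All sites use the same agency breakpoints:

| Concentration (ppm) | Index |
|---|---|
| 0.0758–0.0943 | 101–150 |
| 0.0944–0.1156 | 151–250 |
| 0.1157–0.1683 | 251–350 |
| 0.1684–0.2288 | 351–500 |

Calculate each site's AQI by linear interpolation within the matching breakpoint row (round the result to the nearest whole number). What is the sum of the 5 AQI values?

1311

Mumbai: 0.0990 lies in 0.0944–0.1156, so I_lo=151, I_hi=250, C_lo=0.0944, C_hi=0.1156.
(250−151)/(0.1156−0.0944) × (0.0990−0.0944) + 151 = 99/0.0212 × 0.0046 + 151 ≈ 172.48 → 172.
Denver 0.1185: bracket 0.1157–0.1683 → index 251–350; slope 99/0.0526, offset 0.0028.
AQI = 251 + 99/0.0526·0.0028 ≈ 256.27 ⇒ 256.
Phoenix 0.1426: bracket 0.1157–0.1683 → index 251–350; slope 99/0.0526, offset 0.0269.
AQI = 251 + 99/0.0526·0.0269 ≈ 301.63 ⇒ 302.
Lahore 0.2018: bracket 0.1684–0.2288 → index 351–500; slope 149/0.0604, offset 0.0334.
AQI = 351 + 149/0.0604·0.0334 ≈ 433.39 ⇒ 433.
Delhi: 0.0937 lies in 0.0758–0.0943, so I_lo=101, I_hi=150, C_lo=0.0758, C_hi=0.0943.
(150−101)/(0.0943−0.0758) × (0.0937−0.0758) + 101 = 49/0.0185 × 0.0179 + 101 ≈ 148.41 → 148.
AQIs: Mumbai=172, Denver=256, Phoenix=302, Lahore=433, Delhi=148. Sum = 172 + 256 + 302 + 433 + 148 = 1311.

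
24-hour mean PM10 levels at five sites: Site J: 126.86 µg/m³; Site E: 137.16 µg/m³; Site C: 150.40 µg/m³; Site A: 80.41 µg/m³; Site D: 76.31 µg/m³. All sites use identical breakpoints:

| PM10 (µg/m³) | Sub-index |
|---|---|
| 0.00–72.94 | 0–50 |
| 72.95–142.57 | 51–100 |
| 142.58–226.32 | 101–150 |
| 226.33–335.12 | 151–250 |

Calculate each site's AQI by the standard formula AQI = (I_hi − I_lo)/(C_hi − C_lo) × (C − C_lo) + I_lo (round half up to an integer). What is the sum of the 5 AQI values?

400

Site J: 126.86 ∈ [72.95, 142.57] ↔ index [51, 100].
51 + (126.86−72.95)·(100−51)/(142.57−72.95) = 51 + 53.91·49/69.62 ≈ 88.94, so AQI = 89.
Site E: row 72.95–142.57 (AQI 51–100). (100−51)·(137.16−72.95)/(142.57−72.95) + 51 = 49·64.21/69.62 + 51 ≈ 96.19 → 96.
Site C: row 142.58–226.32 (AQI 101–150). (150−101)·(150.40−142.58)/(226.32−142.58) + 101 = 49·7.82/83.74 + 101 ≈ 105.58 → 106.
Site A 80.41: bracket 72.95–142.57 → index 51–100; slope 49/69.62, offset 7.46.
AQI = 51 + 49/69.62·7.46 ≈ 56.25 ⇒ 56.
Site D: 76.31 ∈ [72.95, 142.57] ↔ index [51, 100].
51 + (76.31−72.95)·(100−51)/(142.57−72.95) = 51 + 3.36·49/69.62 ≈ 53.36, so AQI = 53.
AQIs: Site J=89, Site E=96, Site C=106, Site A=56, Site D=53. Sum = 89 + 96 + 106 + 56 + 53 = 400.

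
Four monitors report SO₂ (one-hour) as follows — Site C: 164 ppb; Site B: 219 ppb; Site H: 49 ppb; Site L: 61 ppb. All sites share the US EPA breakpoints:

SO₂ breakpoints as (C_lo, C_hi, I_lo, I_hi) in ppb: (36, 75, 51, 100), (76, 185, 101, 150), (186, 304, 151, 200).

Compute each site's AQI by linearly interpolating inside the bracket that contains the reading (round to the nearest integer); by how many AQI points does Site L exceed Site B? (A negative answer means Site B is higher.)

-83

Site C: 164 lies in 76–185, so I_lo=101, I_hi=150, C_lo=76, C_hi=185.
(150−101)/(185−76) × (164−76) + 101 = 49/109 × 88 + 101 ≈ 140.56 → 141.
Site B: 219 lies in 186–304, so I_lo=151, I_hi=200, C_lo=186, C_hi=304.
(200−151)/(304−186) × (219−186) + 151 = 49/118 × 33 + 151 ≈ 164.70 → 165.
Site H: 49 ∈ [36, 75] ↔ index [51, 100].
51 + (49−36)·(100−51)/(75−36) = 51 + 13·49/39 ≈ 67.33, so AQI = 67.
Site L: 61 lies in 36–75, so I_lo=51, I_hi=100, C_lo=36, C_hi=75.
(100−51)/(75−36) × (61−36) + 51 = 49/39 × 25 + 51 ≈ 82.41 → 82.
AQIs: Site C=141, Site B=165, Site H=67, Site L=82. Site L (82) − Site B (165) = -83.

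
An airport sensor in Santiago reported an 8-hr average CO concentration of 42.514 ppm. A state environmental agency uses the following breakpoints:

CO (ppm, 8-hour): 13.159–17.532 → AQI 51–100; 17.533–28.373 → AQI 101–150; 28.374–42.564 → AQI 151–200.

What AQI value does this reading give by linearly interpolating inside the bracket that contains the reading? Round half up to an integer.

200

CO 42.514: bracket 28.374–42.564 → index 151–200; slope 49/14.190, offset 14.140.
AQI = 151 + 49/14.190·14.140 ≈ 199.83 ⇒ 200.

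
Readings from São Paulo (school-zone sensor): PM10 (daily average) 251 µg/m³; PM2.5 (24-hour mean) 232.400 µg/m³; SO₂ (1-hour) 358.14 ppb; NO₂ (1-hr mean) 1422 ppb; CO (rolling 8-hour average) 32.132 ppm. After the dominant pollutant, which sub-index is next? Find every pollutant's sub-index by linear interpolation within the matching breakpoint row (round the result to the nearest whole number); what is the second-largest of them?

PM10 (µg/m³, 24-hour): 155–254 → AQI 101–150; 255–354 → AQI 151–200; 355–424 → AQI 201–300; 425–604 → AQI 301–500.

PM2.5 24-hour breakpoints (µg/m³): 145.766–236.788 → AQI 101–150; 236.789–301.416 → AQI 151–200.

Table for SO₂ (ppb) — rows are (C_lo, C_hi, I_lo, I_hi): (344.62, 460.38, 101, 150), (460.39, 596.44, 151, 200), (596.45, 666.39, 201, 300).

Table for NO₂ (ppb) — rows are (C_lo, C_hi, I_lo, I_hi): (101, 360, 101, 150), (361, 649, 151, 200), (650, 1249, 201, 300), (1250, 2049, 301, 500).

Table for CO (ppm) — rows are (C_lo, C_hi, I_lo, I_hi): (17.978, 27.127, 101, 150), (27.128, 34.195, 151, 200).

186

PM10 251: bracket 155–254 → index 101–150; slope 49/99, offset 96.
AQI = 101 + 49/99·96 ≈ 148.52 ⇒ 149.
PM2.5: 232.400 lies in 145.766–236.788, so I_lo=101, I_hi=150, C_lo=145.766, C_hi=236.788.
(150−101)/(236.788−145.766) × (232.400−145.766) + 101 = 49/91.022 × 86.634 + 101 ≈ 147.64 → 148.
SO₂: 358.14 ∈ [344.62, 460.38] ↔ index [101, 150].
101 + (358.14−344.62)·(150−101)/(460.38−344.62) = 101 + 13.52·49/115.76 ≈ 106.72, so AQI = 107.
NO₂: 1422 ∈ [1250, 2049] ↔ index [301, 500].
301 + (1422−1250)·(500−301)/(2049−1250) = 301 + 172·199/799 ≈ 343.84, so AQI = 344.
CO: 32.132 ∈ [27.128, 34.195] ↔ index [151, 200].
151 + (32.132−27.128)·(200−151)/(34.195−27.128) = 151 + 5.004·49/7.067 ≈ 185.70, so AQI = 186.
Sub-indices: PM10→149, PM2.5→148, SO₂→107, NO₂→344, CO→186. Ranked high→low: 344, 186, 149, 148, 107. Second-highest sub-index = 186.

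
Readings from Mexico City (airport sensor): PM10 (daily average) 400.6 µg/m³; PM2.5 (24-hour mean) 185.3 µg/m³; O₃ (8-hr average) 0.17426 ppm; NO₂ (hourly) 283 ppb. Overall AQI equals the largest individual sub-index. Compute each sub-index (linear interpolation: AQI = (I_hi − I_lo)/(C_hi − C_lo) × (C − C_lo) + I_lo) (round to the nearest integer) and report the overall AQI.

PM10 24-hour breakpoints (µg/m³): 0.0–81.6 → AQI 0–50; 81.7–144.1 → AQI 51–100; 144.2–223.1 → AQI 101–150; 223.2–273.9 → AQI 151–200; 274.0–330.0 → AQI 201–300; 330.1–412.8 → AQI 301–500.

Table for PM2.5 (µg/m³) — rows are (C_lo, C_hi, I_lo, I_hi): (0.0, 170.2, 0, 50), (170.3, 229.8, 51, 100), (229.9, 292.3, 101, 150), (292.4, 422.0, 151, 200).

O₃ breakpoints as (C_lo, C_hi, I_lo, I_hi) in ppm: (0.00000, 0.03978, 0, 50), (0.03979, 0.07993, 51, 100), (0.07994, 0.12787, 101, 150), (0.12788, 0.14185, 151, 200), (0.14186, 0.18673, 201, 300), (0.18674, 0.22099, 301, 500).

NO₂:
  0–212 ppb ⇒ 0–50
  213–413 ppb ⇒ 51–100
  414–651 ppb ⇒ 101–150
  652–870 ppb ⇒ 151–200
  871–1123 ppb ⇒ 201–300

PM10: 400.6 ∈ [330.1, 412.8] ↔ index [301, 500].
301 + (400.6−330.1)·(500−301)/(412.8−330.1) = 301 + 70.5·199/82.7 ≈ 470.64, so AQI = 471.
PM2.5 185.3: bracket 170.3–229.8 → index 51–100; slope 49/59.5, offset 15.0.
AQI = 51 + 49/59.5·15.0 ≈ 63.35 ⇒ 63.
O₃: 0.17426 ∈ [0.14186, 0.18673] ↔ index [201, 300].
201 + (0.17426−0.14186)·(300−201)/(0.18673−0.14186) = 201 + 0.03240·99/0.04487 ≈ 272.49, so AQI = 272.
NO₂ 283: bracket 213–413 → index 51–100; slope 49/200, offset 70.
AQI = 51 + 49/200·70 ≈ 68.15 ⇒ 68.
Sub-indices: PM10→471, PM2.5→63, O₃→272, NO₂→68. Overall AQI = max = 471; dominant pollutant is PM10.

471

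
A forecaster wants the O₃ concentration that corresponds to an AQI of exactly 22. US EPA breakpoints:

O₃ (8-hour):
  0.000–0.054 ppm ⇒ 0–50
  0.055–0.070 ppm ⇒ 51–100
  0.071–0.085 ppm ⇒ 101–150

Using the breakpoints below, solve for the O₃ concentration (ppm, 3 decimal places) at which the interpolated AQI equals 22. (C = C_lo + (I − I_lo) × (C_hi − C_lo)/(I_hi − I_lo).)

0.024

AQI 22 lies in the 0–50 band, which corresponds to 0.000–0.054 ppm.
C = 0.000 + (22−0)×(0.054−0.000)/(50−0) = 0.000 + 22×0.054/50 ≈ 0.02376 ppm → 0.024 ppm to 3 dp.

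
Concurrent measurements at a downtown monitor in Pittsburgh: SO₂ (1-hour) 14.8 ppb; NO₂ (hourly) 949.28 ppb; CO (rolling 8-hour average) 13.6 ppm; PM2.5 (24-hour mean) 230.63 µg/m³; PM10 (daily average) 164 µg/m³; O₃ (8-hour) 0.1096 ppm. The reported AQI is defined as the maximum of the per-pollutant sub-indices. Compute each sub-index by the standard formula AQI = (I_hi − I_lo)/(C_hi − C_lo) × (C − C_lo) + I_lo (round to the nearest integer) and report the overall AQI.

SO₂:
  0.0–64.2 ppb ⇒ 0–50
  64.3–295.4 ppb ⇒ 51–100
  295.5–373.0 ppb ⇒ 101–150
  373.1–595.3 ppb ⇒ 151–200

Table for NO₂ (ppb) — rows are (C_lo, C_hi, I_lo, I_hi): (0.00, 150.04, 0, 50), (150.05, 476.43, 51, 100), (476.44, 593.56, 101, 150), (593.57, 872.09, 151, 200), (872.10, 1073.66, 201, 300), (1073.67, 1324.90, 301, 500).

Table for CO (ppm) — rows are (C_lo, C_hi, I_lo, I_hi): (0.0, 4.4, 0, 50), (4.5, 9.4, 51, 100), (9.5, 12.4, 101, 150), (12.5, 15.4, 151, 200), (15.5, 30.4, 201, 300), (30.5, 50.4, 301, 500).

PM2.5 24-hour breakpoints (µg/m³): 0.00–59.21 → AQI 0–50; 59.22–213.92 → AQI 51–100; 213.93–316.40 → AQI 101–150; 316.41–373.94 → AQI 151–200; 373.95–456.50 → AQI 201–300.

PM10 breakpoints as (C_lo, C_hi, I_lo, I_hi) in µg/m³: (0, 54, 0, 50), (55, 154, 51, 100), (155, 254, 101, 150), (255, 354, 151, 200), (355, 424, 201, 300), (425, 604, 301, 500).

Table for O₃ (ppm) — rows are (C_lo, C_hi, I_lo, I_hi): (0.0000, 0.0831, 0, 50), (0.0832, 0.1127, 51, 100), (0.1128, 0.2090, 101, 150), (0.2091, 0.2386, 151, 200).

239

SO₂ 14.8: bracket 0.0–64.2 → index 0–50; slope 50/64.2, offset 14.8.
AQI = 0 + 50/64.2·14.8 ≈ 11.53 ⇒ 12.
NO₂: row 872.10–1073.66 (AQI 201–300). (300−201)·(949.28−872.10)/(1073.66−872.10) + 201 = 99·77.18/201.56 + 201 ≈ 238.91 → 239.
CO 13.6: bracket 12.5–15.4 → index 151–200; slope 49/2.9, offset 1.1.
AQI = 151 + 49/2.9·1.1 ≈ 169.59 ⇒ 170.
PM2.5 230.63: bracket 213.93–316.40 → index 101–150; slope 49/102.47, offset 16.70.
AQI = 101 + 49/102.47·16.70 ≈ 108.99 ⇒ 109.
PM10: 164 ∈ [155, 254] ↔ index [101, 150].
101 + (164−155)·(150−101)/(254−155) = 101 + 9·49/99 ≈ 105.45, so AQI = 105.
O₃ 0.1096: bracket 0.0832–0.1127 → index 51–100; slope 49/0.0295, offset 0.0264.
AQI = 51 + 49/0.0295·0.0264 ≈ 94.85 ⇒ 95.
Sub-indices: SO₂→12, NO₂→239, CO→170, PM2.5→109, PM10→105, O₃→95. Overall AQI = max = 239; dominant pollutant is NO₂.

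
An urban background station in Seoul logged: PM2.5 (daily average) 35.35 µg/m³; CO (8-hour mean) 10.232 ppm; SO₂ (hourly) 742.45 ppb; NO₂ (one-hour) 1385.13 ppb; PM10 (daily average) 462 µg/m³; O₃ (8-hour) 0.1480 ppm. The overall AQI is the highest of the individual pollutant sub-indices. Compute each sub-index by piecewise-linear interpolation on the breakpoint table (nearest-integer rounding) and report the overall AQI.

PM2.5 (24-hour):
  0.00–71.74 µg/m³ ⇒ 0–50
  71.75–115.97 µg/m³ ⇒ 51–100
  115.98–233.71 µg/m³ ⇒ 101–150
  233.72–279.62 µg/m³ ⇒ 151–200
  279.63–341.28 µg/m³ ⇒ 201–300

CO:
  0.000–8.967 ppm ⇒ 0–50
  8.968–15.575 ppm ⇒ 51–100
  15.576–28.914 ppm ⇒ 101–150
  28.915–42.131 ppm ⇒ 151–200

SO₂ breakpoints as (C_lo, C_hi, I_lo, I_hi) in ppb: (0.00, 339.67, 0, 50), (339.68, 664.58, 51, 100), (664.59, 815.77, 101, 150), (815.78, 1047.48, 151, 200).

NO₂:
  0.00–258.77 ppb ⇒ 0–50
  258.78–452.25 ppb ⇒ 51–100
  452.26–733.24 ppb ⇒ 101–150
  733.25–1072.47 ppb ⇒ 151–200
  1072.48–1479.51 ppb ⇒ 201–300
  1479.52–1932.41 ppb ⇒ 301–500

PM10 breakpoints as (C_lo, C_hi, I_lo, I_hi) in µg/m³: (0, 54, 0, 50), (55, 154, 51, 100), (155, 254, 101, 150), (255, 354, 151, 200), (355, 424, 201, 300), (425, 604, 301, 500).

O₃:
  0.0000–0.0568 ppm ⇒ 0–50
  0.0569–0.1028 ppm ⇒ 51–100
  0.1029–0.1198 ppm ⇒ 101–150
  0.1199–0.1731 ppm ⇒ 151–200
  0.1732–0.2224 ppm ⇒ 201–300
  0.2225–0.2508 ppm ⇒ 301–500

342

PM2.5: 35.35 ∈ [0.00, 71.74] ↔ index [0, 50].
0 + (35.35−0.00)·(50−0)/(71.74−0.00) = 0 + 35.35·50/71.74 ≈ 24.64, so AQI = 25.
CO: row 8.968–15.575 (AQI 51–100). (100−51)·(10.232−8.968)/(15.575−8.968) + 51 = 49·1.264/6.607 + 51 ≈ 60.37 → 60.
SO₂: 742.45 ∈ [664.59, 815.77] ↔ index [101, 150].
101 + (742.45−664.59)·(150−101)/(815.77−664.59) = 101 + 77.86·49/151.18 ≈ 126.24, so AQI = 126.
NO₂: 1385.13 lies in 1072.48–1479.51, so I_lo=201, I_hi=300, C_lo=1072.48, C_hi=1479.51.
(300−201)/(1479.51−1072.48) × (1385.13−1072.48) + 201 = 99/407.03 × 312.65 + 201 ≈ 277.04 → 277.
PM10: 462 lies in 425–604, so I_lo=301, I_hi=500, C_lo=425, C_hi=604.
(500−301)/(604−425) × (462−425) + 301 = 199/179 × 37 + 301 ≈ 342.13 → 342.
O₃: 0.1480 lies in 0.1199–0.1731, so I_lo=151, I_hi=200, C_lo=0.1199, C_hi=0.1731.
(200−151)/(0.1731−0.1199) × (0.1480−0.1199) + 151 = 49/0.0532 × 0.0281 + 151 ≈ 176.88 → 177.
Sub-indices: PM2.5→25, CO→60, SO₂→126, NO₂→277, PM10→342, O₃→177. Overall AQI = max = 342; dominant pollutant is PM10.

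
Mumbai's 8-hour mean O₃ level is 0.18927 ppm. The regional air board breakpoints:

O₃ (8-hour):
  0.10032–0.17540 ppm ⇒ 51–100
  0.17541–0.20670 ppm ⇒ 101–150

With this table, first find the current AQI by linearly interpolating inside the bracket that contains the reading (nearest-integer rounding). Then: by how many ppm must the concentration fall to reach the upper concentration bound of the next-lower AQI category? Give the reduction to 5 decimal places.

O₃: 0.18927 ∈ [0.17541, 0.20670] ↔ index [101, 150].
101 + (0.18927−0.17541)·(150−101)/(0.20670−0.17541) = 101 + 0.01386·49/0.03129 ≈ 122.70, so AQI = 123.
Current AQI 123 is in the Unhealthy for Sensitive Groups range (101–150). The next-lower category tops out at AQI 100, whose upper concentration bound is 0.17540 ppm.
Reduction needed = 0.18927 − 0.17540 = 0.01387 ppm.

0.01387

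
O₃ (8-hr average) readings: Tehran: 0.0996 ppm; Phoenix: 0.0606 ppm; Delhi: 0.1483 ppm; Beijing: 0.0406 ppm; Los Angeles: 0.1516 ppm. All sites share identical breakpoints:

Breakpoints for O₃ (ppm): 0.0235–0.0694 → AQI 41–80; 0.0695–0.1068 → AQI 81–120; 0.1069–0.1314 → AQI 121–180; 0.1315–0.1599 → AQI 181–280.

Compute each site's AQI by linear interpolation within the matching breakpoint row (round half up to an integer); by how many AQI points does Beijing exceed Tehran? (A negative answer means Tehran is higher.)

-56

Tehran: row 0.0695–0.1068 (AQI 81–120). (120−81)·(0.0996−0.0695)/(0.1068−0.0695) + 81 = 39·0.0301/0.0373 + 81 ≈ 112.47 → 112.
Phoenix 0.0606: bracket 0.0235–0.0694 → index 41–80; slope 39/0.0459, offset 0.0371.
AQI = 41 + 39/0.0459·0.0371 ≈ 72.52 ⇒ 73.
Delhi: 0.1483 lies in 0.1315–0.1599, so I_lo=181, I_hi=280, C_lo=0.1315, C_hi=0.1599.
(280−181)/(0.1599−0.1315) × (0.1483−0.1315) + 181 = 99/0.0284 × 0.0168 + 181 ≈ 239.56 → 240.
Beijing 0.0406: bracket 0.0235–0.0694 → index 41–80; slope 39/0.0459, offset 0.0171.
AQI = 41 + 39/0.0459·0.0171 ≈ 55.53 ⇒ 56.
Los Angeles: 0.1516 lies in 0.1315–0.1599, so I_lo=181, I_hi=280, C_lo=0.1315, C_hi=0.1599.
(280−181)/(0.1599−0.1315) × (0.1516−0.1315) + 181 = 99/0.0284 × 0.0201 + 181 ≈ 251.07 → 251.
AQIs: Tehran=112, Phoenix=73, Delhi=240, Beijing=56, Los Angeles=251. Beijing (56) − Tehran (112) = -56.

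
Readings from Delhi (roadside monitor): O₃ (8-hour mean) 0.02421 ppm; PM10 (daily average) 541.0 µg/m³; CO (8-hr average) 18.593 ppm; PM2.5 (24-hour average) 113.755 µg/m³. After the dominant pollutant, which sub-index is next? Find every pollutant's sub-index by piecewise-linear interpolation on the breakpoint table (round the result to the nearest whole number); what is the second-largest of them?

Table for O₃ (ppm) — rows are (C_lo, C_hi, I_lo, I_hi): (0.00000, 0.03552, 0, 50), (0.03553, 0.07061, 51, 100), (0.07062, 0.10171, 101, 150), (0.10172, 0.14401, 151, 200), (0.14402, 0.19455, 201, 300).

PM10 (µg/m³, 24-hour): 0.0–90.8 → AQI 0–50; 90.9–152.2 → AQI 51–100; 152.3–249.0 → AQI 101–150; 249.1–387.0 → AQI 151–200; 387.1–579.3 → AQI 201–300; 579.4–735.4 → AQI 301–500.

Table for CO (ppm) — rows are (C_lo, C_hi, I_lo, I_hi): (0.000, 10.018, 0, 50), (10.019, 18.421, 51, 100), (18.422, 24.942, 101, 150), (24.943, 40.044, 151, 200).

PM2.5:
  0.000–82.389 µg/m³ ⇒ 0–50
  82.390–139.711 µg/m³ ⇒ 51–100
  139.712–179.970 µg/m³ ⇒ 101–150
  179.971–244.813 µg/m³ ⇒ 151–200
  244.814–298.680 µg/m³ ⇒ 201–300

102

O₃: row 0.00000–0.03552 (AQI 0–50). (50−0)·(0.02421−0.00000)/(0.03552−0.00000) + 0 = 50·0.02421/0.03552 + 0 ≈ 34.08 → 34.
PM10: row 387.1–579.3 (AQI 201–300). (300−201)·(541.0−387.1)/(579.3−387.1) + 201 = 99·153.9/192.2 + 201 ≈ 280.27 → 280.
CO: 18.593 lies in 18.422–24.942, so I_lo=101, I_hi=150, C_lo=18.422, C_hi=24.942.
(150−101)/(24.942−18.422) × (18.593−18.422) + 101 = 49/6.520 × 0.171 + 101 ≈ 102.29 → 102.
PM2.5: 113.755 ∈ [82.390, 139.711] ↔ index [51, 100].
51 + (113.755−82.390)·(100−51)/(139.711−82.390) = 51 + 31.365·49/57.321 ≈ 77.81, so AQI = 78.
Sub-indices: O₃→34, PM10→280, CO→102, PM2.5→78. Ranked high→low: 280, 102, 78, 34. Second-highest sub-index = 102.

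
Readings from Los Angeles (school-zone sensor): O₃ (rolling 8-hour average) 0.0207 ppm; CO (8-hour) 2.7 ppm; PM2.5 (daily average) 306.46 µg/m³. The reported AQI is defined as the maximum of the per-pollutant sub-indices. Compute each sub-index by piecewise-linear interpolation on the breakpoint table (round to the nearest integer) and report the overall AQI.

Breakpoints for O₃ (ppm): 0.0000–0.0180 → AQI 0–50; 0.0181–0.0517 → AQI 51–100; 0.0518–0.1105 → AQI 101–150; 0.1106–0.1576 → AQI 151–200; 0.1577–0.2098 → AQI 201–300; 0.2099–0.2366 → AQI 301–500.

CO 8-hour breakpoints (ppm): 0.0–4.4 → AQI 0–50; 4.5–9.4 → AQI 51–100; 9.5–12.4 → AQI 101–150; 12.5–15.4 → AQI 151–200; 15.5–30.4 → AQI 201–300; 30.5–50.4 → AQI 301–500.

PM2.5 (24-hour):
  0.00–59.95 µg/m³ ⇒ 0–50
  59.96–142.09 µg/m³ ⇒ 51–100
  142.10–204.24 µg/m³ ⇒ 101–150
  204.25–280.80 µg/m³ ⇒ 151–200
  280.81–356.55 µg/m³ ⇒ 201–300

O₃ 0.0207: bracket 0.0181–0.0517 → index 51–100; slope 49/0.0336, offset 0.0026.
AQI = 51 + 49/0.0336·0.0026 ≈ 54.79 ⇒ 55.
CO: 2.7 ∈ [0.0, 4.4] ↔ index [0, 50].
0 + (2.7−0.0)·(50−0)/(4.4−0.0) = 0 + 2.7·50/4.4 ≈ 30.68, so AQI = 31.
PM2.5: 306.46 lies in 280.81–356.55, so I_lo=201, I_hi=300, C_lo=280.81, C_hi=356.55.
(300−201)/(356.55−280.81) × (306.46−280.81) + 201 = 99/75.74 × 25.65 + 201 ≈ 234.53 → 235.
Sub-indices: O₃→55, CO→31, PM2.5→235. Overall AQI = max = 235; dominant pollutant is PM2.5.
AQI 235: Very Unhealthy.

235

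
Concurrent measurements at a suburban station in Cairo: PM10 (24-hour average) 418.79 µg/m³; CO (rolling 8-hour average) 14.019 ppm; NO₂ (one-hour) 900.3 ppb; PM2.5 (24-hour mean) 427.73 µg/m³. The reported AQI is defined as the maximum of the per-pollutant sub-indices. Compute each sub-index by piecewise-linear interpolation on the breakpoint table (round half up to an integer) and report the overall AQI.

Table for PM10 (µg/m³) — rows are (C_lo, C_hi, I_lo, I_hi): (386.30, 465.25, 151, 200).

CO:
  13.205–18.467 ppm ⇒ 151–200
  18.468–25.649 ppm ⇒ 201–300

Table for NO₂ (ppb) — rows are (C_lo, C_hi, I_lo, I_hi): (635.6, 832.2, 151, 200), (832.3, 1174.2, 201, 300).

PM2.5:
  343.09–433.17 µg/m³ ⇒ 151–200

PM10: row 386.30–465.25 (AQI 151–200). (200−151)·(418.79−386.30)/(465.25−386.30) + 151 = 49·32.49/78.95 + 151 ≈ 171.16 → 171.
CO: 14.019 ∈ [13.205, 18.467] ↔ index [151, 200].
151 + (14.019−13.205)·(200−151)/(18.467−13.205) = 151 + 0.814·49/5.262 ≈ 158.58, so AQI = 159.
NO₂: 900.3 lies in 832.3–1174.2, so I_lo=201, I_hi=300, C_lo=832.3, C_hi=1174.2.
(300−201)/(1174.2−832.3) × (900.3−832.3) + 201 = 99/341.9 × 68.0 + 201 ≈ 220.69 → 221.
PM2.5: 427.73 ∈ [343.09, 433.17] ↔ index [151, 200].
151 + (427.73−343.09)·(200−151)/(433.17−343.09) = 151 + 84.64·49/90.08 ≈ 197.04, so AQI = 197.
Sub-indices: PM10→171, CO→159, NO₂→221, PM2.5→197. Overall AQI = max = 221; dominant pollutant is NO₂.
AQI 221: Very Unhealthy.

221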